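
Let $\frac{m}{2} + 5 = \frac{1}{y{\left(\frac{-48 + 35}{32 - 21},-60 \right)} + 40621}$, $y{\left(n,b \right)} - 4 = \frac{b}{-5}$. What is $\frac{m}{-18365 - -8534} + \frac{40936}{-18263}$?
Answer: $- \frac{778409837048}{347433874441} \approx -2.2405$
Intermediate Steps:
$y{\left(n,b \right)} = 4 - \frac{b}{5}$ ($y{\left(n,b \right)} = 4 + \frac{b}{-5} = 4 + b \left(- \frac{1}{5}\right) = 4 - \frac{b}{5}$)
$m = - \frac{406368}{40637}$ ($m = -10 + \frac{2}{\left(4 - -12\right) + 40621} = -10 + \frac{2}{\left(4 + 12\right) + 40621} = -10 + \frac{2}{16 + 40621} = -10 + \frac{2}{40637} = - \frac{406368}{40637} \approx -10.0$)
$\frac{m}{-18365 - -8534} + \frac{40936}{-18263} = - \frac{406368}{40637 \left(-18365 - -8534\right)} + \frac{40936}{-18263} = - \frac{406368}{40637 \left(-18365 + 8534\right)} + 40936 \left(- \frac{1}{18263}\right) = - \frac{406368}{40637 \left(-9831\right)} - \frac{5848}{2609} = \left(- \frac{406368}{40637}\right) \left(- \frac{1}{9831}\right) - \frac{5848}{2609} = \frac{135456}{133167449} - \frac{5848}{2609} = - \frac{778409837048}{347433874441}$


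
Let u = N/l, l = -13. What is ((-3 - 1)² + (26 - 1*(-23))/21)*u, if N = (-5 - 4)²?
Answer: -1485/13 ≈ -114.23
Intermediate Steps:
N = 81 (N = (-9)² = 81)
u = -81/13 (u = 81/(-13) = 81*(-1/13) = -81/13 ≈ -6.2308)
((-3 - 1)² + (26 - 1*(-23))/21)*u = ((-3 - 1)² + (26 - 1*(-23))/21)*(-81/13) = ((-4)² + (26 + 23)*(1/21))*(-81/13) = (16 + 49*(1/21))*(-81/13) = (16 + 7/3)*(-81/13) = (55/3)*(-81/13) = -1485/13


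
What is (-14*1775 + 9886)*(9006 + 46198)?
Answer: -826072656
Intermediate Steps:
(-14*1775 + 9886)*(9006 + 46198) = (-24850 + 9886)*55204 = -14964*55204 = -826072656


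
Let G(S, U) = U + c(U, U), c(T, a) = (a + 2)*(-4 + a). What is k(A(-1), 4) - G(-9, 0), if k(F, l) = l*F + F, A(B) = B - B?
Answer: 8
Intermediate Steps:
A(B) = 0
c(T, a) = (-4 + a)*(2 + a) (c(T, a) = (2 + a)*(-4 + a) = (-4 + a)*(2 + a))
G(S, U) = -8 + U² - U (G(S, U) = U + (-8 + U² - 2*U) = -8 + U² - U)
k(F, l) = F + F*l (k(F, l) = F*l + F = F + F*l)
k(A(-1), 4) - G(-9, 0) = 0*(1 + 4) - (-8 + 0² - 1*0) = 0*5 - (-8 + 0 + 0) = 0 - 1*(-8) = 0 + 8 = 8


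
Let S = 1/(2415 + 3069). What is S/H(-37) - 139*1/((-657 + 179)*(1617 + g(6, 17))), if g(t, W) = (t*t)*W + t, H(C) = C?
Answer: 1507549/12042927980 ≈ 0.00012518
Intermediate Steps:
S = 1/5484 ≈ 0.00018235
g(t, W) = t + W*t² (g(t, W) = t²*W + t = W*t² + t = t + W*t²)
S/H(-37) - 139*1/((-657 + 179)*(1617 + g(6, 17))) = (1/5484)/(-37) - 139*1/((-657 + 179)*(1617 + 6*(1 + 17*6))) = (1/5484)*(-1/37) - 139*(-1/(478*(1617 + 6*(1 + 102)))) = -1/202908 - 139*(-1/(478*(1617 + 6*103))) = -1/202908 - 139*(-1/(478*(1617 + 618))) = -1/202908 - 139/(2235*(-478)) = -1/202908 - 139/(-1068330) = -1/202908 - 139*(-1/1068330) = -1/202908 + 139/1068330 = 1507549/12042927980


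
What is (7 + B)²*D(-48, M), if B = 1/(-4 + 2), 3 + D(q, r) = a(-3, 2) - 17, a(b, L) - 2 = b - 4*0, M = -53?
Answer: -3549/4 ≈ -887.25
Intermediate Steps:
a(b, L) = 2 + b (a(b, L) = 2 + (b - 4*0) = 2 + (b + 0) = 2 + b)
D(q, r) = -21 (D(q, r) = -3 + ((2 - 3) - 17) = -3 + (-1 - 17) = -3 - 18 = -21)
B = -½ (B = 1/(-2) = -½ ≈ -0.50000)
(7 + B)²*D(-48, M) = (7 - ½)²*(-21) = (13/2)²*(-21) = (169/4)*(-21) = -3549/4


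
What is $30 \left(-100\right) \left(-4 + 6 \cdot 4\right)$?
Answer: $-60000$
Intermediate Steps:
$30 \left(-100\right) \left(-4 + 6 \cdot 4\right) = - 3000 \left(-4 + 24\right) = \left(-3000\right) 20 = -60000$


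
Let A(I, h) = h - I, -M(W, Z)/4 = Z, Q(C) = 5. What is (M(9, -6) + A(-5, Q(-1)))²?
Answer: 1156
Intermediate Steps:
M(W, Z) = -4*Z
(M(9, -6) + A(-5, Q(-1)))² = (-4*(-6) + (5 - 1*(-5)))² = (24 + (5 + 5))² = (24 + 10)² = 34² = 1156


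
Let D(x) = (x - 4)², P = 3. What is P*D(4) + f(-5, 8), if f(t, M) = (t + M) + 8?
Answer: 11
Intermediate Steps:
D(x) = (-4 + x)²
f(t, M) = 8 + M + t (f(t, M) = (M + t) + 8 = 8 + M + t)
P*D(4) + f(-5, 8) = 3*(-4 + 4)² + (8 + 8 - 5) = 3*0² + 11 = 3*0 + 11 = 0 + 11 = 11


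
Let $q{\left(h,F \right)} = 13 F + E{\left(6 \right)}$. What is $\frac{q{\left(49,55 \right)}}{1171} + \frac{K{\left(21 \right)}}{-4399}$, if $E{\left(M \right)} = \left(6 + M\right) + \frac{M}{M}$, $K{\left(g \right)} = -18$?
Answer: $\frac{3223550}{5151229} \approx 0.62578$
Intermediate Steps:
$E{\left(M \right)} = 7 + M$ ($E{\left(M \right)} = \left(6 + M\right) + 1 = 7 + M$)
$q{\left(h,F \right)} = 13 + 13 F$ ($q{\left(h,F \right)} = 13 F + \left(7 + 6\right) = 13 F + 13 = 13 + 13 F$)
$\frac{q{\left(49,55 \right)}}{1171} + \frac{K{\left(21 \right)}}{-4399} = \frac{13 + 13 \cdot 55}{1171} - \frac{18}{-4399} = \left(13 + 715\right) \frac{1}{1171} - - \frac{18}{4399} = 728 \cdot \frac{1}{1171} + \frac{18}{4399} = \frac{728}{1171} + \frac{18}{4399} = \frac{3223550}{5151229}$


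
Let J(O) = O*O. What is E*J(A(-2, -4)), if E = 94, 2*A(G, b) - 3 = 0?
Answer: 423/2 ≈ 211.50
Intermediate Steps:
A(G, b) = 3/2 (A(G, b) = 3/2 + (½)*0 = 3/2 + 0 = 3/2)
J(O) = O²
E*J(A(-2, -4)) = 94*(3/2)² = 94*(9/4) = 423/2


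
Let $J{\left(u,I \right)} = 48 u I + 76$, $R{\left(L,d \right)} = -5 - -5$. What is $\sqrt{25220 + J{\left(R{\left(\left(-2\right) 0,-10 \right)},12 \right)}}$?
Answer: $4 \sqrt{1581} \approx 159.05$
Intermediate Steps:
$R{\left(L,d \right)} = 0$ ($R{\left(L,d \right)} = -5 + 5 = 0$)
$J{\left(u,I \right)} = 76 + 48 I u$ ($J{\left(u,I \right)} = 48 I u + 76 = 76 + 48 I u$)
$\sqrt{25220 + J{\left(R{\left(\left(-2\right) 0,-10 \right)},12 \right)}} = \sqrt{25220 + \left(76 + 48 \cdot 12 \cdot 0\right)} = \sqrt{25220 + \left(76 + 0\right)} = \sqrt{25220 + 76} = \sqrt{25296} = 4 \sqrt{1581}$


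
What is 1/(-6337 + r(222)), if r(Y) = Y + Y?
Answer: -1/5893 ≈ -0.00016969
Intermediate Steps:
r(Y) = 2*Y
1/(-6337 + r(222)) = 1/(-6337 + 2*222) = 1/(-6337 + 444) = 1/(-5893) = -1/5893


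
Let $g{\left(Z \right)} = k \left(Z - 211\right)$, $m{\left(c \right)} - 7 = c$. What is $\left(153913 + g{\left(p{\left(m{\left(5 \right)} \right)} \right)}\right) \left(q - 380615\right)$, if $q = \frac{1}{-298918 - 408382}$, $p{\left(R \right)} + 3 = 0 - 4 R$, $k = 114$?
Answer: $- \frac{6678805820530309}{141460} \approx -4.7213 \cdot 10^{10}$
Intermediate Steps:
$m{\left(c \right)} = 7 + c$
$p{\left(R \right)} = -3 - 4 R$ ($p{\left(R \right)} = -3 + \left(0 - 4 R\right) = -3 - 4 R$)
$g{\left(Z \right)} = -24054 + 114 Z$ ($g{\left(Z \right)} = 114 \left(Z - 211\right) = 114 \left(-211 + Z\right) = -24054 + 114 Z$)
$q = - \frac{1}{707300}$ ($q = \frac{1}{-707300} = - \frac{1}{707300} \approx -1.4138 \cdot 10^{-6}$)
$\left(153913 + g{\left(p{\left(m{\left(5 \right)} \right)} \right)}\right) \left(q - 380615\right) = \left(153913 - \left(24054 - 114 \left(-3 - 4 \left(7 + 5\right)\right)\right)\right) \left(- \frac{1}{707300} - 380615\right) = \left(153913 - \left(24054 - 114 \left(-3 - 48\right)\right)\right) \left(- \frac{269208989501}{707300}\right) = \left(153913 + \left(-24054 + 114 \left(-51\right)\right)\right) \left(- \frac{269208989501}{707300}\right) = \left(153913 - 29868\right) \left(- \frac{269208989501}{707300}\right) = 124045 \left(- \frac{269208989501}{707300}\right) = - \frac{6678805820530309}{141460}$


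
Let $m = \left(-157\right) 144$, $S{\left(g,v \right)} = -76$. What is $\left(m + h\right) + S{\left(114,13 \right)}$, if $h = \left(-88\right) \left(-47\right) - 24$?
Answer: $-18572$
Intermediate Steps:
$h = 4112$ ($h = 4136 - 24 = 4112$)
$m = -22608$
$\left(m + h\right) + S{\left(114,13 \right)} = \left(-22608 + 4112\right) - 76 = -18496 - 76 = -18572$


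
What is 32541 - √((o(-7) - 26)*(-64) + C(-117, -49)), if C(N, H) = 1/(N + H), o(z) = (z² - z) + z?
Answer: 32541 - I*√40562598/166 ≈ 32541.0 - 38.367*I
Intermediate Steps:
o(z) = z²
C(N, H) = 1/(H + N)
32541 - √((o(-7) - 26)*(-64) + C(-117, -49)) = 32541 - √(((-7)² - 26)*(-64) + 1/(-49 - 117)) = 32541 - √((49 - 26)*(-64) + 1/(-166)) = 32541 - √(23*(-64) - 1/166) = 32541 - √(-1472 - 1/166) = 32541 - √(-244353/166) = 32541 - I*√40562598/166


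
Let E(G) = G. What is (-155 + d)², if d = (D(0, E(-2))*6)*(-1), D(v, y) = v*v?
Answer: 24025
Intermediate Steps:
D(v, y) = v²
d = 0 (d = (0²*6)*(-1) = (0*6)*(-1) = 0*(-1) = 0)
(-155 + d)² = (-155 + 0)² = (-155)² = 24025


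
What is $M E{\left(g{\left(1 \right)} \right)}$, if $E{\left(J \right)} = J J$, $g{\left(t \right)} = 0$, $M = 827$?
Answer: $0$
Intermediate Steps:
$E{\left(J \right)} = J^{2}$
$M E{\left(g{\left(1 \right)} \right)} = 827 \cdot 0^{2} = 827 \cdot 0 = 0$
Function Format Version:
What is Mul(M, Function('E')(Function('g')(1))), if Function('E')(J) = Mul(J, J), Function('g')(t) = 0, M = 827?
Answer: 0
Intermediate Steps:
Function('E')(J) = Pow(J, 2)
Mul(M, Function('E')(Function('g')(1))) = Mul(827, Pow(0, 2)) = Mul(827, 0) = 0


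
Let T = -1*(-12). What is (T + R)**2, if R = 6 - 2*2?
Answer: 196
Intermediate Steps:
T = 12
R = 2 (R = 6 - 4 = 2)
(T + R)**2 = (12 + 2)**2 = 14**2 = 196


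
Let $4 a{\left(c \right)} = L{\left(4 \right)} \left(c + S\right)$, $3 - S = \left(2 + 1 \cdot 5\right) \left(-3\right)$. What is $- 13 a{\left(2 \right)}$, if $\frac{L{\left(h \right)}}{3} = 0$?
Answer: $0$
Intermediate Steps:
$L{\left(h \right)} = 0$ ($L{\left(h \right)} = 3 \cdot 0 = 0$)
$S = 24$ ($S = 3 - \left(2 + 1 \cdot 5\right) \left(-3\right) = 3 - \left(2 + 5\right) \left(-3\right) = 3 - 7 \left(-3\right) = 3 - -21 = 3 + 21 = 24$)
$a{\left(c \right)} = 0$ ($a{\left(c \right)} = \frac{0 \left(c + 24\right)}{4} = \frac{0 \left(24 + c\right)}{4} = \frac{1}{4} \cdot 0 = 0$)
$- 13 a{\left(2 \right)} = \left(-13\right) 0 = 0$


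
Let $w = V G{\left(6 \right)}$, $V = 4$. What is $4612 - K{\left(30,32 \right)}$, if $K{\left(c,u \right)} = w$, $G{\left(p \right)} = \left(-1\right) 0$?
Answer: $4612$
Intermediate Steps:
$G{\left(p \right)} = 0$
$w = 0$ ($w = 4 \cdot 0 = 0$)
$K{\left(c,u \right)} = 0$
$4612 - K{\left(30,32 \right)} = 4612 - 0 = 4612 + 0 = 4612$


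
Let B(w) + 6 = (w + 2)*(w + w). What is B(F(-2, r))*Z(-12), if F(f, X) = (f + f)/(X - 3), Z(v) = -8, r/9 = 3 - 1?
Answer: 12464/225 ≈ 55.396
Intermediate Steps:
r = 18 (r = 9*(3 - 1) = 9*2 = 18)
F(f, X) = 2*f/(-3 + X) (F(f, X) = (2*f)/(-3 + X) = 2*f/(-3 + X))
B(w) = -6 + 2*w*(2 + w) (B(w) = -6 + (w + 2)*(w + w) = -6 + (2 + w)*(2*w) = -6 + 2*w*(2 + w))
B(F(-2, r))*Z(-12) = (-6 + 2*(2*(-2)/(-3 + 18))**2 + 4*(2*(-2)/(-3 + 18)))*(-8) = (-6 + 2*(2*(-2)/15)**2 + 4*(2*(-2)/15))*(-8) = (-6 + 2*(2*(-2)*(1/15))**2 + 4*(2*(-2)*(1/15)))*(-8) = (-6 + 2*(-4/15)**2 + 4*(-4/15))*(-8) = (-6 + 2*(16/225) - 16/15)*(-8) = (-6 + 32/225 - 16/15)*(-8) = -1558/225*(-8) = 12464/225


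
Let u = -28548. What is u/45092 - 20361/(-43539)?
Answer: -27069430/163605049 ≈ -0.16546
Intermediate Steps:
u/45092 - 20361/(-43539) = -28548/45092 - 20361/(-43539) = -28548*1/45092 - 20361*(-1/43539) = -7137/11273 + 6787/14513 = -27069430/163605049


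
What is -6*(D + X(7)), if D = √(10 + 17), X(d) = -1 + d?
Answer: -36 - 18*√3 ≈ -67.177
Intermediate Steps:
D = 3*√3 (D = √27 = 3*√3 ≈ 5.1962)
-6*(D + X(7)) = -6*(3*√3 + (-1 + 7)) = -6*(3*√3 + 6) = -6*(6 + 3*√3) = -36 - 18*√3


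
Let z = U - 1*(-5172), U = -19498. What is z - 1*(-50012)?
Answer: 35686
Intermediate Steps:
z = -14326 (z = -19498 - 1*(-5172) = -19498 + 5172 = -14326)
z - 1*(-50012) = -14326 - 1*(-50012) = -14326 + 50012 = 35686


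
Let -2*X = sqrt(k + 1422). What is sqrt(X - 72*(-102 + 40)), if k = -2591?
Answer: sqrt(17856 - 2*I*sqrt(1169))/2 ≈ 66.813 - 0.12793*I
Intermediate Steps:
X = -I*sqrt(1169)/2 (X = -sqrt(-2591 + 1422)/2 = -I*sqrt(1169)/2 ≈ -17.095*I)
sqrt(X - 72*(-102 + 40)) = sqrt(-I*sqrt(1169)/2 - 72*(-102 + 40)) = sqrt(-I*sqrt(1169)/2 - 72*(-62)) = sqrt(-I*sqrt(1169)/2 + 4464) = sqrt(4464 - I*sqrt(1169)/2)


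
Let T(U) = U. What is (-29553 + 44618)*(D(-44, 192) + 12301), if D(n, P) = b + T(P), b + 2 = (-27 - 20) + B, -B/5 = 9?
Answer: 186790935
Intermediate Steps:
B = -45 (B = -5*9 = -45)
b = -94 (b = -2 + ((-27 - 20) - 45) = -2 + (-47 - 45) = -2 - 92 = -94)
D(n, P) = -94 + P
(-29553 + 44618)*(D(-44, 192) + 12301) = (-29553 + 44618)*((-94 + 192) + 12301) = 15065*(98 + 12301) = 15065*12399 = 186790935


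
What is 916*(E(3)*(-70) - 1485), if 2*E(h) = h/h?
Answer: -1392320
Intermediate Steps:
E(h) = 1/2 (E(h) = (h/h)/2 = (1/2)*1 = 1/2)
916*(E(3)*(-70) - 1485) = 916*((1/2)*(-70) - 1485) = 916*(-35 - 1485) = 916*(-1520) = -1392320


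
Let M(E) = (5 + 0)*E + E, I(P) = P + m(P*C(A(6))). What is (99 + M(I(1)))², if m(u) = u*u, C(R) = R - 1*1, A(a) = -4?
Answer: 65025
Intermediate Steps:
C(R) = -1 + R (C(R) = R - 1 = -1 + R)
m(u) = u²
I(P) = P + 25*P² (I(P) = P + (P*(-1 - 4))² = P + (P*(-5))² = P + (-5*P)² = P + 25*P²)
M(E) = 6*E (M(E) = 5*E + E = 6*E)
(99 + M(I(1)))² = (99 + 6*(1*(1 + 25*1)))² = (99 + 6*(1*(1 + 25)))² = (99 + 6*(1*26))² = (99 + 6*26)² = (99 + 156)² = 255² = 65025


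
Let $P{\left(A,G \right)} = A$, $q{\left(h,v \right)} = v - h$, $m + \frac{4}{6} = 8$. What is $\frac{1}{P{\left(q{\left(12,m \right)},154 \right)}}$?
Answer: $- \frac{3}{14} \approx -0.21429$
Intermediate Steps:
$m = \frac{22}{3}$ ($m = - \frac{2}{3} + 8 = \frac{22}{3} \approx 7.3333$)
$\frac{1}{P{\left(q{\left(12,m \right)},154 \right)}} = \frac{1}{\frac{22}{3} - 12} = \frac{1}{- \frac{14}{3}} = - \frac{3}{14}$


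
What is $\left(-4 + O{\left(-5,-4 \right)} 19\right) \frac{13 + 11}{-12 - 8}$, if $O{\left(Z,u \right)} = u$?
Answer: $96$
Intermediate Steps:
$\left(-4 + O{\left(-5,-4 \right)} 19\right) \frac{13 + 11}{-12 - 8} = \left(-4 - 76\right) \frac{13 + 11}{-12 - 8} = \left(-4 - 76\right) \frac{24}{-20} = - 80 \cdot 24 \left(- \frac{1}{20}\right) = \left(-80\right) \left(- \frac{6}{5}\right) = 96$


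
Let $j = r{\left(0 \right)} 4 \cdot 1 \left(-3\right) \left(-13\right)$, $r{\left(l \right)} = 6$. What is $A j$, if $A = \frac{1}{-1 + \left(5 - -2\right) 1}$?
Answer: $156$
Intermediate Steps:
$A = \frac{1}{6}$ ($A = \frac{1}{-1 + \left(5 + 2\right) 1} = \frac{1}{-1 + 7 \cdot 1} = \frac{1}{-1 + 7} = \frac{1}{6} \approx 0.16667$)
$j = 936$ ($j = 6 \cdot 4 \cdot 1 \left(-3\right) \left(-13\right) = 6 \cdot 4 \left(-3\right) \left(-13\right) = 6 \left(-12\right) \left(-13\right) = \left(-72\right) \left(-13\right) = 936$)
$A j = \frac{1}{6} \cdot 936 = 156$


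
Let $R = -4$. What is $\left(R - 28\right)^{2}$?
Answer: $1024$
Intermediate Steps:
$\left(R - 28\right)^{2} = \left(-4 - 28\right)^{2} = \left(-32\right)^{2} = 1024$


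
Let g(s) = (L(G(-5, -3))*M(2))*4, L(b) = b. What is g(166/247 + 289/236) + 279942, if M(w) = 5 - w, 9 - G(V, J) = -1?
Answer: 280062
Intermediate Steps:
G(V, J) = 10 (G(V, J) = 9 - 1*(-1) = 9 + 1 = 10)
g(s) = 120 (g(s) = (10*(5 - 1*2))*4 = (10*(5 - 2))*4 = (10*3)*4 = 30*4 = 120)
g(166/247 + 289/236) + 279942 = 120 + 279942 = 280062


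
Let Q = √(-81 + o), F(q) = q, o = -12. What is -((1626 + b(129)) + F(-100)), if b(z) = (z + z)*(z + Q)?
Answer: -34808 - 258*I*√93 ≈ -34808.0 - 2488.1*I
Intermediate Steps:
Q = I*√93 (Q = √(-81 - 12) = √(-93) = I*√93 ≈ 9.6436*I)
b(z) = 2*z*(z + I*√93) (b(z) = (z + z)*(z + I*√93) = (2*z)*(z + I*√93) = 2*z*(z + I*√93))
-((1626 + b(129)) + F(-100)) = -((1626 + 2*129*(129 + I*√93)) - 100) = -((1626 + (33282 + 258*I*√93)) - 100) = -((34908 + 258*I*√93) - 100) = -(34808 + 258*I*√93) = -34808 - 258*I*√93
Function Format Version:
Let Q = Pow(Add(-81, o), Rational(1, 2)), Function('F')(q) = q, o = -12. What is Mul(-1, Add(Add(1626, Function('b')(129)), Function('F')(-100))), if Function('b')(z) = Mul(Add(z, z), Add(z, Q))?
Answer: Add(-34808, Mul(-258, I, Pow(93, Rational(1, 2)))) ≈ Add(-34808., Mul(-2488.1, I))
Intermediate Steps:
Q = Mul(I, Pow(93, Rational(1, 2))) (Q = Pow(Add(-81, -12), Rational(1, 2)) = Pow(-93, Rational(1, 2)) = Mul(I, Pow(93, Rational(1, 2))) ≈ Mul(9.6436, I))
Function('b')(z) = Mul(2, z, Add(z, Mul(I, Pow(93, Rational(1, 2))))) (Function('b')(z) = Mul(Add(z, z), Add(z, Mul(I, Pow(93, Rational(1, 2))))) = Mul(Mul(2, z), Add(z, Mul(I, Pow(93, Rational(1, 2))))) = Mul(2, z, Add(z, Mul(I, Pow(93, Rational(1, 2))))))
Mul(-1, Add(Add(1626, Function('b')(129)), Function('F')(-100))) = Mul(-1, Add(Add(1626, Mul(2, 129, Add(129, Mul(I, Pow(93, Rational(1, 2)))))), -100)) = Mul(-1, Add(Add(1626, Add(33282, Mul(258, I, Pow(93, Rational(1, 2))))), -100)) = Mul(-1, Add(Add(34908, Mul(258, I, Pow(93, Rational(1, 2)))), -100)) = Mul(-1, Add(34808, Mul(258, I, Pow(93, Rational(1, 2))))) = Add(-34808, Mul(-258, I, Pow(93, Rational(1, 2))))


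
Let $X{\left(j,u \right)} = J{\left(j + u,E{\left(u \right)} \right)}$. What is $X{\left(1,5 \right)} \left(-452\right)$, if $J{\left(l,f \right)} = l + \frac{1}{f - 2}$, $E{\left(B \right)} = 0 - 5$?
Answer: $- \frac{18532}{7} \approx -2647.4$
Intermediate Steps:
$E{\left(B \right)} = -5$ ($E{\left(B \right)} = 0 - 5 = -5$)
$J{\left(l,f \right)} = l + \frac{1}{-2 + f}$
$X{\left(j,u \right)} = - \frac{1}{7} + j + u$ ($X{\left(j,u \right)} = \frac{1 - 2 \left(j + u\right) - 5 \left(j + u\right)}{-2 - 5} = \frac{1 - \left(2 j + 2 u\right) - \left(5 j + 5 u\right)}{-7} = - \frac{1 - 7 j - 7 u}{7} = - \frac{1}{7} + j + u$)
$X{\left(1,5 \right)} \left(-452\right) = \left(- \frac{1}{7} + 1 + 5\right) \left(-452\right) = \frac{41}{7} \left(-452\right) = - \frac{18532}{7}$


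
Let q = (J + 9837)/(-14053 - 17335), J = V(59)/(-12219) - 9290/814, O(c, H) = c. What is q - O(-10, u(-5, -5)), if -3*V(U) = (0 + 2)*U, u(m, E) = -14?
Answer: 1134077263474/117072523953 ≈ 9.6870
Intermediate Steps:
V(U) = -2*U/3 (V(U) = -(0 + 2)*U/3 = -2*U/3)
J = -170223739/14919399 (J = -⅔*59/(-12219) - 9290/814 = -118/3*(-1/12219) - 9290*1/814 = 118/36657 - 4645/407 = -170223739/14919399 ≈ -11.410)
q = -36647976056/117072523953 (q = (-170223739/14919399 + 9837)/(-14053 - 17335) = (146591904224/14919399)/(-31388) = (146591904224/14919399)*(-1/31388) = -36647976056/117072523953 ≈ -0.31304)
q - O(-10, u(-5, -5)) = -36647976056/117072523953 - 1*(-10) = -36647976056/117072523953 + 10 = 1134077263474/117072523953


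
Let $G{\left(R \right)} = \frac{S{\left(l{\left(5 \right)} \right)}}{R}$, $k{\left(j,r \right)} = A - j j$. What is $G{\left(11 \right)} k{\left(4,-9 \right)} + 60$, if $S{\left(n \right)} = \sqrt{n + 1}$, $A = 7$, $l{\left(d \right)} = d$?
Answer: $60 - \frac{9 \sqrt{6}}{11} \approx 57.996$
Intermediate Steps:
$S{\left(n \right)} = \sqrt{1 + n}$
$k{\left(j,r \right)} = 7 - j^{2}$ ($k{\left(j,r \right)} = 7 - j j = 7 - j^{2}$)
$G{\left(R \right)} = \frac{\sqrt{6}}{R}$ ($G{\left(R \right)} = \frac{\sqrt{1 + 5}}{R} = \frac{\sqrt{6}}{R}$)
$G{\left(11 \right)} k{\left(4,-9 \right)} + 60 = \frac{\sqrt{6}}{11} \left(7 - 4^{2}\right) + 60 = \sqrt{6} \cdot \frac{1}{11} \left(7 - 16\right) + 60 = \frac{\sqrt{6}}{11} \left(7 - 16\right) + 60 = \frac{\sqrt{6}}{11} \left(-9\right) + 60 = - \frac{9 \sqrt{6}}{11} + 60 = 60 - \frac{9 \sqrt{6}}{11}$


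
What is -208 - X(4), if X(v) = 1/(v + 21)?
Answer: -5201/25 ≈ -208.04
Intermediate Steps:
X(v) = 1/(21 + v)
-208 - X(4) = -208 - 1/(21 + 4) = -208 - 1/25 = -5201/25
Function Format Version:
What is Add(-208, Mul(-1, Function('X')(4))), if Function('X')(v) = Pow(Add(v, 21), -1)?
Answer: Rational(-5201, 25) ≈ -208.04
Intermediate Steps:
Function('X')(v) = Pow(Add(21, v), -1)
Add(-208, Mul(-1, Function('X')(4))) = Add(-208, Mul(-1, Pow(Add(21, 4), -1))) = Add(-208, Mul(-1, Pow(25, -1))) = Add(-208, Mul(-1, Rational(1, 25))) = Add(-208, Rational(-1, 25)) = Rational(-5201, 25)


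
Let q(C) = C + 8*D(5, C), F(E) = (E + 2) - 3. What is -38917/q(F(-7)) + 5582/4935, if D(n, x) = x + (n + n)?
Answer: -192010739/39480 ≈ -4863.5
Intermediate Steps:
D(n, x) = x + 2*n
F(E) = -1 + E (F(E) = (2 + E) - 3 = -1 + E)
q(C) = 80 + 9*C (q(C) = C + 8*(C + 2*5) = C + 8*(C + 10) = C + 8*(10 + C) = C + (80 + 8*C) = 80 + 9*C)
-38917/q(F(-7)) + 5582/4935 = -38917/(80 + 9*(-1 - 7)) + 5582/4935 = -38917/(80 + 9*(-8)) + 5582*(1/4935) = -38917/(80 - 72) + 5582/4935 = -38917/8 + 5582/4935 = -192010739/39480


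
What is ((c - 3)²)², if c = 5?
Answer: 16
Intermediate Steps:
((c - 3)²)² = ((5 - 3)²)² = (2²)² = 4² = 16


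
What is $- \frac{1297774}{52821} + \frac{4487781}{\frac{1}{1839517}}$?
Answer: $\frac{436055812862805143}{52821} \approx 8.2553 \cdot 10^{12}$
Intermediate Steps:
$- \frac{1297774}{52821} + \frac{4487781}{\frac{1}{1839517}} = \left(-1297774\right) \frac{1}{52821} + 4487781 \frac{1}{\frac{1}{1839517}} = - \frac{1297774}{52821} + 4487781 \cdot 1839517 = - \frac{1297774}{52821} + 8255349441777 = \frac{436055812862805143}{52821}$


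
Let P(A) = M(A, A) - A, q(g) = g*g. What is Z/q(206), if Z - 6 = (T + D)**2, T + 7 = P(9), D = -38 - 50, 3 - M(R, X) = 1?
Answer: 5205/21218 ≈ 0.24531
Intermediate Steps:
M(R, X) = 2 (M(R, X) = 3 - 1*1 = 3 - 1 = 2)
q(g) = g**2
P(A) = 2 - A
D = -88
T = -14 (T = -7 + (2 - 1*9) = -7 + (2 - 9) = -7 - 7 = -14)
Z = 10410 (Z = 6 + (-14 - 88)**2 = 6 + (-102)**2 = 6 + 10404 = 10410)
Z/q(206) = 10410/(206**2) = 10410/42436 = 10410*(1/42436) = 5205/21218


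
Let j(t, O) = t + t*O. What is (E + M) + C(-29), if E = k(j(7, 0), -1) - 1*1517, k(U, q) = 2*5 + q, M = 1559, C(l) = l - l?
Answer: 51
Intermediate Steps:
C(l) = 0
j(t, O) = t + O*t
k(U, q) = 10 + q
E = -1508 (E = (10 - 1) - 1*1517 = 9 - 1517 = -1508)
(E + M) + C(-29) = (-1508 + 1559) + 0 = 51 + 0 = 51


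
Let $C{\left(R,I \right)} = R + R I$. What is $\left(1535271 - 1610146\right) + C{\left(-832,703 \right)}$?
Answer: $-660603$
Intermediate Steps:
$C{\left(R,I \right)} = R + I R$
$\left(1535271 - 1610146\right) + C{\left(-832,703 \right)} = \left(1535271 - 1610146\right) - 832 \left(1 + 703\right) = -74875 - 585728 = -660603$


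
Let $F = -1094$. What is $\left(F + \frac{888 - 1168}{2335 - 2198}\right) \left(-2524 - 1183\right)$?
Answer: $\frac{556635706}{137} \approx 4.063 \cdot 10^{6}$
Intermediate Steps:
$\left(F + \frac{888 - 1168}{2335 - 2198}\right) \left(-2524 - 1183\right) = \left(-1094 + \frac{888 - 1168}{2335 - 2198}\right) \left(-2524 - 1183\right) = \left(-1094 - \frac{280}{137}\right) \left(-3707\right) = \left(- \frac{150158}{137}\right) \left(-3707\right) = \frac{556635706}{137}$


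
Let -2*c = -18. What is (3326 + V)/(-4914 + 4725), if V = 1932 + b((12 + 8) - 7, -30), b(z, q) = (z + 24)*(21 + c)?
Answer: -6368/189 ≈ -33.693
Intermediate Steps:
c = 9 (c = -½*(-18) = 9)
b(z, q) = 720 + 30*z (b(z, q) = (z + 24)*(21 + 9) = (24 + z)*30 = 720 + 30*z)
V = 3042 (V = 1932 + (720 + 30*((12 + 8) - 7)) = 1932 + (720 + 30*(20 - 7)) = 1932 + (720 + 30*13) = 1932 + (720 + 390) = 1932 + 1110 = 3042)
(3326 + V)/(-4914 + 4725) = (3326 + 3042)/(-4914 + 4725) = 6368/(-189) = 6368*(-1/189) = -6368/189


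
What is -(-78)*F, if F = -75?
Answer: -5850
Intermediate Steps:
-(-78)*F = -(-78)*(-75) = -1*5850 = -5850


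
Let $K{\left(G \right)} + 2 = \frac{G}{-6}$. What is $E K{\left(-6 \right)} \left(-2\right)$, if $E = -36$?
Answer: $-72$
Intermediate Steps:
$K{\left(G \right)} = -2 - \frac{G}{6}$ ($K{\left(G \right)} = -2 + \frac{G}{-6} = -2 + G \left(- \frac{1}{6}\right) = -2 - \frac{G}{6}$)
$E K{\left(-6 \right)} \left(-2\right) = - 36 \left(-2 - -1\right) \left(-2\right) = - 36 \left(-2 + 1\right) \left(-2\right) = \left(-36\right) \left(-1\right) \left(-2\right) = 36 \left(-2\right) = -72$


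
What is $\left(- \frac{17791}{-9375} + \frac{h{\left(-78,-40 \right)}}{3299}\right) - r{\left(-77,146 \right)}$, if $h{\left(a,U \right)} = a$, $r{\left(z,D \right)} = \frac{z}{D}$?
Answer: $\frac{10843809439}{4515506250} \approx 2.4015$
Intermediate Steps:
$\left(- \frac{17791}{-9375} + \frac{h{\left(-78,-40 \right)}}{3299}\right) - r{\left(-77,146 \right)} = \left(- \frac{17791}{-9375} - \frac{78}{3299}\right) - - \frac{77}{146} = \left(\left(-17791\right) \left(- \frac{1}{9375}\right) - \frac{78}{3299}\right) - \left(-77\right) \frac{1}{146} = \left(\frac{17791}{9375} - \frac{78}{3299}\right) - - \frac{77}{146} = \frac{57961259}{30928125} + \frac{77}{146} = \frac{10843809439}{4515506250}$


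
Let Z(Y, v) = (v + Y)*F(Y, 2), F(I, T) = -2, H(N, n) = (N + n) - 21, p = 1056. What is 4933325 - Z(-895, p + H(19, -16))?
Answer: 4933611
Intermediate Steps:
H(N, n) = -21 + N + n
Z(Y, v) = -2*Y - 2*v (Z(Y, v) = (v + Y)*(-2) = (Y + v)*(-2) = -2*Y - 2*v)
4933325 - Z(-895, p + H(19, -16)) = 4933325 - (-2*(-895) - 2*(1056 + (-21 + 19 - 16))) = 4933325 - (1790 - 2*(1056 - 18)) = 4933325 - (1790 - 2*1038) = 4933325 - (1790 - 2076) = 4933325 - 1*(-286) = 4933325 + 286 = 4933611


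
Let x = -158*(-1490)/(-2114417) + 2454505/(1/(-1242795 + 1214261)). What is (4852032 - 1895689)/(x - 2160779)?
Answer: -6250941897031/148091665899110653 ≈ -4.2210e-5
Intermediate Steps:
x = -148087097111259810/2114417 (x = 235420*(-1/2114417) + 2454505/(1/(-28534)) = -235420/2114417 + 2454505/(-1/28534) = -235420/2114417 + 2454505*(-28534) = -235420/2114417 - 70036845670 = -148087097111259810/2114417 ≈ -7.0037e+10)
(4852032 - 1895689)/(x - 2160779) = (4852032 - 1895689)/(-148087097111259810/2114417 - 2160779) = 2956343/(-148091665899110653/2114417) = 2956343*(-2114417/148091665899110653) = -6250941897031/148091665899110653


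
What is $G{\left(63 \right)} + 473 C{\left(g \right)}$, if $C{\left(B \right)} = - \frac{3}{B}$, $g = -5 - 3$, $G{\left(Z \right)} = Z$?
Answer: $\frac{1923}{8} \approx 240.38$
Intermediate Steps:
$g = -8$ ($g = -5 - 3 = -8$)
$G{\left(63 \right)} + 473 C{\left(g \right)} = 63 + 473 \left(- \frac{3}{-8}\right) = 63 + 473 \left(\left(-3\right) \left(- \frac{1}{8}\right)\right) = 63 + 473 \cdot \frac{3}{8} = 63 + \frac{1419}{8} = \frac{1923}{8}$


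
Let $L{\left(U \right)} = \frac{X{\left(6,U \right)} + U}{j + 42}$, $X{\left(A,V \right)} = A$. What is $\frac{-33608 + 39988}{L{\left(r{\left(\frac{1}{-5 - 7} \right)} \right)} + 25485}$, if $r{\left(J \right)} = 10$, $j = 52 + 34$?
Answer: $\frac{51040}{203881} \approx 0.25034$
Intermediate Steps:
$j = 86$
$L{\left(U \right)} = \frac{3}{64} + \frac{U}{128}$ ($L{\left(U \right)} = \frac{6 + U}{86 + 42} = \frac{6 + U}{128} = \left(6 + U\right) \frac{1}{128} = \frac{3}{64} + \frac{U}{128}$)
$\frac{-33608 + 39988}{L{\left(r{\left(\frac{1}{-5 - 7} \right)} \right)} + 25485} = \frac{-33608 + 39988}{\left(\frac{3}{64} + \frac{1}{128} \cdot 10\right) + 25485} = \frac{6380}{\left(\frac{3}{64} + \frac{5}{64}\right) + 25485} = \frac{6380}{\frac{1}{8} + 25485} = \frac{6380}{\frac{203881}{8}} = 6380 \cdot \frac{8}{203881} = \frac{51040}{203881}$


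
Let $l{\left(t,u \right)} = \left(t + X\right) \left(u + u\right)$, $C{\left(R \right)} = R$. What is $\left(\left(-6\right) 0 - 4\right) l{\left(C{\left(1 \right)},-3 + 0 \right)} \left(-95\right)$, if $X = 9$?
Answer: $-22800$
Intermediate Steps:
$l{\left(t,u \right)} = 2 u \left(9 + t\right)$ ($l{\left(t,u \right)} = \left(t + 9\right) \left(u + u\right) = \left(9 + t\right) 2 u = 2 u \left(9 + t\right)$)
$\left(\left(-6\right) 0 - 4\right) l{\left(C{\left(1 \right)},-3 + 0 \right)} \left(-95\right) = \left(\left(-6\right) 0 - 4\right) 2 \left(-3 + 0\right) \left(9 + 1\right) \left(-95\right) = \left(0 - 4\right) 2 \left(-3\right) 10 \left(-95\right) = \left(-4\right) \left(-60\right) \left(-95\right) = 240 \left(-95\right) = -22800$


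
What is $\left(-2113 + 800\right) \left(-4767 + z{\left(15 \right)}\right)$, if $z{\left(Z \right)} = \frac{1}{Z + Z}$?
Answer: $\frac{187770817}{30} \approx 6.259 \cdot 10^{6}$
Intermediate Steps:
$z{\left(Z \right)} = \frac{1}{2 Z}$
$\left(-2113 + 800\right) \left(-4767 + z{\left(15 \right)}\right) = \left(-2113 + 800\right) \left(-4767 + \frac{1}{2 \cdot 15}\right) = - 1313 \left(-4767 + \frac{1}{2} \cdot \frac{1}{15}\right) = - 1313 \left(-4767 + \frac{1}{30}\right) = \left(-1313\right) \left(- \frac{143009}{30}\right) = \frac{187770817}{30}$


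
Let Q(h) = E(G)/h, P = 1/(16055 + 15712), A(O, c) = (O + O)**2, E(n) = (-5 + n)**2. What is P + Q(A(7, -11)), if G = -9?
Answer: 31768/31767 ≈ 1.0000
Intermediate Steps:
A(O, c) = 4*O**2 (A(O, c) = (2*O)**2 = 4*O**2)
P = 1/31767 ≈ 3.1479e-5
Q(h) = 196/h (Q(h) = (-5 - 9)**2/h = (-14)**2/h = 196/h)
P + Q(A(7, -11)) = 1/31767 + 196/((4*7**2)) = 1/31767 + 196/((4*49)) = 1/31767 + 196/196 = 1/31767 + 196*(1/196) = 1/31767 + 1 = 31768/31767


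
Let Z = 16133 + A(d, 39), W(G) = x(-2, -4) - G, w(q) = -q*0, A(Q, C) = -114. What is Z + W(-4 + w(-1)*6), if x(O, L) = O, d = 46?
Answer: 16021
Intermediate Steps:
w(q) = 0
W(G) = -2 - G
Z = 16019 (Z = 16133 - 114 = 16019)
Z + W(-4 + w(-1)*6) = 16019 + (-2 - (-4 + 0*6)) = 16019 + (-2 - (-4 + 0)) = 16019 + (-2 - 1*(-4)) = 16019 + (-2 + 4) = 16019 + 2 = 16021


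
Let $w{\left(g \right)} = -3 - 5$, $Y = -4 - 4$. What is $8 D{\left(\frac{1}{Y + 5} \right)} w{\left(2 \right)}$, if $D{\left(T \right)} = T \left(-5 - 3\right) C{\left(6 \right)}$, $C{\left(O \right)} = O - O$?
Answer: $0$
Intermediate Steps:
$Y = -8$ ($Y = -4 - 4 = -8$)
$C{\left(O \right)} = 0$
$w{\left(g \right)} = -8$ ($w{\left(g \right)} = -3 - 5 = -8$)
$D{\left(T \right)} = 0$ ($D{\left(T \right)} = T \left(-5 - 3\right) 0 = T \left(\left(-8\right) 0\right) = T 0 = 0$)
$8 D{\left(\frac{1}{Y + 5} \right)} w{\left(2 \right)} = 8 \cdot 0 \left(-8\right) = 0 \left(-8\right) = 0$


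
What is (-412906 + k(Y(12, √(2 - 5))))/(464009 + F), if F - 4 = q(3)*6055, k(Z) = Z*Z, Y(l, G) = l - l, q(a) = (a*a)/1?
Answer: -206453/259254 ≈ -0.79634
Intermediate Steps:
q(a) = a² (q(a) = a²*1 = a²)
Y(l, G) = 0
k(Z) = Z²
F = 54499 (F = 4 + 3²*6055 = 4 + 9*6055 = 4 + 54495 = 54499)
(-412906 + k(Y(12, √(2 - 5))))/(464009 + F) = (-412906 + 0²)/(464009 + 54499) = (-412906 + 0)/518508 = -412906*1/518508 = -206453/259254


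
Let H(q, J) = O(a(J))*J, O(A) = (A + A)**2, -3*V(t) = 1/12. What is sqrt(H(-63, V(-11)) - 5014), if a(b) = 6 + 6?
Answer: I*sqrt(5030) ≈ 70.922*I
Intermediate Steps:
V(t) = -1/36 (V(t) = -1/3/12 = -1/3*1/12 = -1/36)
a(b) = 12
O(A) = 4*A**2 (O(A) = (2*A)**2 = 4*A**2)
H(q, J) = 576*J (H(q, J) = (4*12**2)*J = (4*144)*J = 576*J)
sqrt(H(-63, V(-11)) - 5014) = sqrt(576*(-1/36) - 5014) = sqrt(-16 - 5014) = sqrt(-5030) = I*sqrt(5030)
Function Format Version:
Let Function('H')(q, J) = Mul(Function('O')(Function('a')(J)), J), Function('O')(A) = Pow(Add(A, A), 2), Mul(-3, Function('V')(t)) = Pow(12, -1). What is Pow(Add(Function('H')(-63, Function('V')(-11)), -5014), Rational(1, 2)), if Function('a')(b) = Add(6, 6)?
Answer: Mul(I, Pow(5030, Rational(1, 2))) ≈ Mul(70.922, I)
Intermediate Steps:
Function('V')(t) = Rational(-1, 36) (Function('V')(t) = Mul(Rational(-1, 3), Pow(12, -1)) = Mul(Rational(-1, 3), Rational(1, 12)) = Rational(-1, 36))
Function('a')(b) = 12
Function('O')(A) = Mul(4, Pow(A, 2)) (Function('O')(A) = Pow(Mul(2, A), 2) = Mul(4, Pow(A, 2)))
Function('H')(q, J) = Mul(576, J) (Function('H')(q, J) = Mul(Mul(4, Pow(12, 2)), J) = Mul(Mul(4, 144), J) = Mul(576, J))
Pow(Add(Function('H')(-63, Function('V')(-11)), -5014), Rational(1, 2)) = Pow(Add(Mul(576, Rational(-1, 36)), -5014), Rational(1, 2)) = Pow(Add(-16, -5014), Rational(1, 2)) = Pow(-5030, Rational(1, 2)) = Mul(I, Pow(5030, Rational(1, 2)))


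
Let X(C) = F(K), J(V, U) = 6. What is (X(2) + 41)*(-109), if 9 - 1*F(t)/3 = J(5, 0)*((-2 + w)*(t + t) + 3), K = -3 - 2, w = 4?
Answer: -40766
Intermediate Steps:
K = -5
F(t) = -27 - 72*t (F(t) = 27 - 18*((-2 + 4)*(t + t) + 3) = 27 - 18*(2*(2*t) + 3) = 27 - 18*(4*t + 3) = 27 - 18*(3 + 4*t) = 27 - 3*(18 + 24*t) = 27 + (-54 - 72*t) = -27 - 72*t)
X(C) = 333 (X(C) = -27 - 72*(-5) = -27 + 360 = 333)
(X(2) + 41)*(-109) = (333 + 41)*(-109) = 374*(-109) = -40766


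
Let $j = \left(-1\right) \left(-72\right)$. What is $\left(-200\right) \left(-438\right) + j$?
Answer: $87672$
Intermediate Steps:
$j = 72$
$\left(-200\right) \left(-438\right) + j = \left(-200\right) \left(-438\right) + 72 = 87600 + 72 = 87672$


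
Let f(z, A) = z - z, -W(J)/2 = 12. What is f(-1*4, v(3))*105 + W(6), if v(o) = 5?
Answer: -24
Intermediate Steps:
W(J) = -24 (W(J) = -2*12 = -24)
f(z, A) = 0
f(-1*4, v(3))*105 + W(6) = 0*105 - 24 = 0 - 24 = -24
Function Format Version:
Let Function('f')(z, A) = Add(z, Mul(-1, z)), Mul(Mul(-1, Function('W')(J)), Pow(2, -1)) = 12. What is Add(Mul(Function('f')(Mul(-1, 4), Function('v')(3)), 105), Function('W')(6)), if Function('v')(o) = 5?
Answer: -24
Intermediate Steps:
Function('W')(J) = -24 (Function('W')(J) = Mul(-2, 12) = -24)
Function('f')(z, A) = 0
Add(Mul(Function('f')(Mul(-1, 4), Function('v')(3)), 105), Function('W')(6)) = Add(Mul(0, 105), -24) = Add(0, -24) = -24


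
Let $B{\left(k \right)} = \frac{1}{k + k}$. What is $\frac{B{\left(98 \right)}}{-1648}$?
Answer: $- \frac{1}{323008} \approx -3.0959 \cdot 10^{-6}$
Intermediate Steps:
$B{\left(k \right)} = \frac{1}{2 k}$
$\frac{B{\left(98 \right)}}{-1648} = \frac{\frac{1}{2} \cdot \frac{1}{98}}{-1648} = \frac{1}{2} \cdot \frac{1}{98} \left(- \frac{1}{1648}\right) = \frac{1}{196} \left(- \frac{1}{1648}\right) = - \frac{1}{323008}$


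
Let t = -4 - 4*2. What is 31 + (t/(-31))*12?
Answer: 1105/31 ≈ 35.645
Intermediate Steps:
t = -12 (t = -4 - 8 = -12)
31 + (t/(-31))*12 = 31 - 12/(-31)*12 = 31 - 12*(-1/31)*12 = 31 + (12/31)*12 = 31 + 144/31 = 1105/31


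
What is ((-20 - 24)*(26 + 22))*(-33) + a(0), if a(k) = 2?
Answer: 69698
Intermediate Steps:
((-20 - 24)*(26 + 22))*(-33) + a(0) = ((-20 - 24)*(26 + 22))*(-33) + 2 = -44*48*(-33) + 2 = -2112*(-33) + 2 = 69696 + 2 = 69698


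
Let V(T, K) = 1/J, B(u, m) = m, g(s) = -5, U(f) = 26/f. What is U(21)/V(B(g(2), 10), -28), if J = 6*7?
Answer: 52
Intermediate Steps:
J = 42
V(T, K) = 1/42
U(21)/V(B(g(2), 10), -28) = (26/21)/(1/42) = (26*(1/21))*42 = (26/21)*42 = 52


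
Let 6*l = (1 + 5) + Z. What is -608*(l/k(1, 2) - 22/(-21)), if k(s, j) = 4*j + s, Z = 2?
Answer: -137408/189 ≈ -727.03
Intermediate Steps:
k(s, j) = s + 4*j
l = 4/3 (l = ((1 + 5) + 2)/6 = (6 + 2)/6 = (1/6)*8 = 4/3 ≈ 1.3333)
-608*(l/k(1, 2) - 22/(-21)) = -608*(4/(3*(1 + 4*2)) - 22/(-21)) = -608*(4/(3*(1 + 8)) - 22*(-1/21)) = -608*((4/3)/9 + 22/21) = -608*((4/3)*(1/9) + 22/21) = -608*(4/27 + 22/21) = -608*226/189 = -137408/189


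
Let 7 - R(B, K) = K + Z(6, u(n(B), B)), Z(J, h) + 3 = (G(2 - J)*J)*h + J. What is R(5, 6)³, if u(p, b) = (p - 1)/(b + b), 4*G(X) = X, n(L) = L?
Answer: 8/125 ≈ 0.064000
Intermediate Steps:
G(X) = X/4
u(p, b) = (-1 + p)/(2*b) (u(p, b) = (-1 + p)/((2*b)) = (-1 + p)*(1/(2*b)) = (-1 + p)/(2*b))
Z(J, h) = -3 + J + J*h*(½ - J/4) (Z(J, h) = -3 + ((((2 - J)/4)*J)*h + J) = -3 + (((½ - J/4)*J)*h + J) = -3 + ((J*(½ - J/4))*h + J) = -3 + (J*h*(½ - J/4) + J) = -3 + (J + J*h*(½ - J/4)) = -3 + J + J*h*(½ - J/4))
R(B, K) = 4 - K + 3*(-1 + B)/B (R(B, K) = 7 - (K + (-3 + 6 - ¼*6*(-1 + B)/(2*B)*(-2 + 6))) = 7 - (K + (-3 + 6 - ¼*6*(-1 + B)/(2*B)*4)) = 7 - (K + (-3 + 6 - 3*(-1 + B)/B)) = 7 - (K + (3 - 3*(-1 + B)/B)) = 7 - (3 + K - 3*(-1 + B)/B) = 7 + (-3 - K + 3*(-1 + B)/B) = 4 - K + 3*(-1 + B)/B)
R(5, 6)³ = (7 - 1*6 - 3/5)³ = (7 - 6 - 3*⅕)³ = (7 - 6 - ⅗)³ = (⅖)³ = 8/125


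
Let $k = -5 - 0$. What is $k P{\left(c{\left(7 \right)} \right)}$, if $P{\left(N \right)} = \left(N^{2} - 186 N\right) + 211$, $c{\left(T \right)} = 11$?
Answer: $8570$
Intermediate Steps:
$P{\left(N \right)} = 211 + N^{2} - 186 N$
$k = -5$ ($k = -5 + 0 = -5$)
$k P{\left(c{\left(7 \right)} \right)} = - 5 \left(211 + 11^{2} - 2046\right) = - 5 \left(211 + 121 - 2046\right) = \left(-5\right) \left(-1714\right) = 8570$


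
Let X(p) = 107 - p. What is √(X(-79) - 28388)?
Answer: I*√28202 ≈ 167.93*I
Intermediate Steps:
√(X(-79) - 28388) = √((107 - 1*(-79)) - 28388) = √((107 + 79) - 28388) = √(186 - 28388) = √(-28202) = I*√28202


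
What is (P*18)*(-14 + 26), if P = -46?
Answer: -9936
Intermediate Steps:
(P*18)*(-14 + 26) = (-46*18)*(-14 + 26) = -828*12 = -9936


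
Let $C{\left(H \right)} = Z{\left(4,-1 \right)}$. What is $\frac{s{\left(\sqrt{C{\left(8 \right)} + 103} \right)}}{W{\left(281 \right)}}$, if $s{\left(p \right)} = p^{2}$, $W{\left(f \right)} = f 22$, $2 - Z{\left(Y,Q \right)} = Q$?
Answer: $\frac{53}{3091} \approx 0.017147$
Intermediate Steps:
$Z{\left(Y,Q \right)} = 2 - Q$
$C{\left(H \right)} = 3$ ($C{\left(H \right)} = 2 - -1 = 2 + 1 = 3$)
$W{\left(f \right)} = 22 f$
$\frac{s{\left(\sqrt{C{\left(8 \right)} + 103} \right)}}{W{\left(281 \right)}} = \frac{\left(\sqrt{3 + 103}\right)^{2}}{22 \cdot 281} = \frac{\left(\sqrt{106}\right)^{2}}{6182} = 106 \cdot \frac{1}{6182} = \frac{53}{3091}$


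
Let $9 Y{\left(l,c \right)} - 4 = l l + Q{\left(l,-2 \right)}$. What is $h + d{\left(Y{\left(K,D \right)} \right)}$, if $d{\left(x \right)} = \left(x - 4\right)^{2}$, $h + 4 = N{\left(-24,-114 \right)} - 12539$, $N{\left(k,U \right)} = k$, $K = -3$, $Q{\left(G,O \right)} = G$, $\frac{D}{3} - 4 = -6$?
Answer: $- \frac{1017251}{81} \approx -12559.0$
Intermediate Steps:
$D = -6$ ($D = 12 + 3 \left(-6\right) = 12 - 18 = -6$)
$h = -12567$ ($h = -4 - 12563 = -12567$)
$Y{\left(l,c \right)} = \frac{4}{9} + \frac{l}{9} + \frac{l^{2}}{9}$ ($Y{\left(l,c \right)} = \frac{4}{9} + \frac{l l + l}{9} = \frac{4}{9} + \frac{l^{2} + l}{9} = \frac{4}{9} + \frac{l + l^{2}}{9} = \frac{4}{9} + \left(\frac{l}{9} + \frac{l^{2}}{9}\right) = \frac{4}{9} + \frac{l}{9} + \frac{l^{2}}{9}$)
$d{\left(x \right)} = \left(-4 + x\right)^{2}$
$h + d{\left(Y{\left(K,D \right)} \right)} = -12567 + \left(-4 + \left(\frac{4}{9} + \frac{1}{9} \left(-3\right) + \frac{\left(-3\right)^{2}}{9}\right)\right)^{2} = -12567 + \left(-4 + \left(\frac{4}{9} - \frac{1}{3} + \frac{1}{9} \cdot 9\right)\right)^{2} = -12567 + \left(-4 + \left(\frac{4}{9} - \frac{1}{3} + 1\right)\right)^{2} = -12567 + \left(-4 + \frac{10}{9}\right)^{2} = -12567 + \left(- \frac{26}{9}\right)^{2} = -12567 + \frac{676}{81} = - \frac{1017251}{81}$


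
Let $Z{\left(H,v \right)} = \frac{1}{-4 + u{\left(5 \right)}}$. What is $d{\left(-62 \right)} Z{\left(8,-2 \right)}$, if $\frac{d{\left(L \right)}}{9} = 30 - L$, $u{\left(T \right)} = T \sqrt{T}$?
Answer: $\frac{3312}{109} + \frac{4140 \sqrt{5}}{109} \approx 115.31$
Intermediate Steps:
$u{\left(T \right)} = T^{\frac{3}{2}}$
$d{\left(L \right)} = 270 - 9 L$ ($d{\left(L \right)} = 9 \left(30 - L\right) = 270 - 9 L$)
$Z{\left(H,v \right)} = \frac{1}{-4 + 5 \sqrt{5}}$ ($Z{\left(H,v \right)} = \frac{1}{-4 + 5^{\frac{3}{2}}} = \frac{1}{-4 + 5 \sqrt{5}}$)
$d{\left(-62 \right)} Z{\left(8,-2 \right)} = \left(270 - -558\right) \left(\frac{4}{109} + \frac{5 \sqrt{5}}{109}\right) = \left(270 + 558\right) \left(\frac{4}{109} + \frac{5 \sqrt{5}}{109}\right) = 828 \left(\frac{4}{109} + \frac{5 \sqrt{5}}{109}\right) = \frac{3312}{109} + \frac{4140 \sqrt{5}}{109}$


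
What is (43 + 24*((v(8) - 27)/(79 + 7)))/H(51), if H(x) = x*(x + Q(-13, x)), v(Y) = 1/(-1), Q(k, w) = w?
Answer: 89/13158 ≈ 0.0067639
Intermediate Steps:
v(Y) = -1
H(x) = 2*x² (H(x) = x*(x + x) = x*(2*x) = 2*x²)
(43 + 24*((v(8) - 27)/(79 + 7)))/H(51) = (43 + 24*((-1 - 27)/(79 + 7)))/((2*51²)) = (43 + 24*(-28/86))/((2*2601)) = (43 + 24*(-28*1/86))/5202 = (43 + 24*(-14/43))*(1/5202) = (43 - 336/43)*(1/5202) = (1513/43)*(1/5202) = 89/13158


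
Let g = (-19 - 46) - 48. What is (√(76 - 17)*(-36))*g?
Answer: 4068*√59 ≈ 31247.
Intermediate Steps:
g = -113 (g = -65 - 48 = -113)
(√(76 - 17)*(-36))*g = (√(76 - 17)*(-36))*(-113) = (√59*(-36))*(-113) = -36*√59*(-113) = 4068*√59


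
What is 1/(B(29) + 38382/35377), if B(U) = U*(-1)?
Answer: -35377/987551 ≈ -0.035823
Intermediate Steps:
B(U) = -U
1/(B(29) + 38382/35377) = 1/(-1*29 + 38382/35377) = 1/(-29 + 38382*(1/35377)) = 1/(-29 + 38382/35377) = 1/(-987551/35377) = -35377/987551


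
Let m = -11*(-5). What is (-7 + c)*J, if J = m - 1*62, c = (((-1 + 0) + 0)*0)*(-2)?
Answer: 49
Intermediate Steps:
m = 55
c = 0 (c = ((-1 + 0)*0)*(-2) = -1*0*(-2) = 0*(-2) = 0)
J = -7 (J = 55 - 1*62 = 55 - 62 = -7)
(-7 + c)*J = (-7 + 0)*(-7) = -7*(-7) = 49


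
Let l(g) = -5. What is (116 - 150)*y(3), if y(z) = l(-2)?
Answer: 170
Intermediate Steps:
y(z) = -5
(116 - 150)*y(3) = (116 - 150)*(-5) = -34*(-5) = 170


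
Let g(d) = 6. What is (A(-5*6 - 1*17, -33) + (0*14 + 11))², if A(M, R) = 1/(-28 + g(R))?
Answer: 58081/484 ≈ 120.00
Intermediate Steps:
A(M, R) = -1/22 (A(M, R) = 1/(-28 + 6) = 1/(-22) = -1/22)
(A(-5*6 - 1*17, -33) + (0*14 + 11))² = (-1/22 + (0*14 + 11))² = (-1/22 + (0 + 11))² = (-1/22 + 11)² = (241/22)² = 58081/484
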